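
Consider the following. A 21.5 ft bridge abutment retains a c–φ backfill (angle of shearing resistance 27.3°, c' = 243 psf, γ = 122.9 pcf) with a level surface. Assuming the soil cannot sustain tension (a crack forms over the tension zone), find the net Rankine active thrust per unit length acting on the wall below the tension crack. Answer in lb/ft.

K_a = 0.3711; √K_a = 0.6092.
Tension-crack depth z_c = 2c/(γ√K_a) = 2×243/(122.9×0.6092) = 6.491 ft.
σ_a at base = K_a γ H − 2c√K_a = 0.3711×122.9×21.5 − 2×243×0.6092 = 684.6 psf.
P_a = ½ × 684.6 × (H − z_c) = 0.5×684.6×15.01 = 5137 lb/ft.

5140 lb/ft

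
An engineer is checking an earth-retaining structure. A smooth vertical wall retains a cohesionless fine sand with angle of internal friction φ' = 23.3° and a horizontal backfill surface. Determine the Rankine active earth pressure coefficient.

K_a = tan²(45° − φ/2) = tan²(33.35°) = 0.4331.

0.433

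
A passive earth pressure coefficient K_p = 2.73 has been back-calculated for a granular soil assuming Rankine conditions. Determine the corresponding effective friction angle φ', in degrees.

27.6°

K_p = (1+sin φ)/(1−sin φ) ⇒ sin φ = (K_p − 1)/(K_p + 1) = 0.4638.
φ = arcsin(0.4638) = 27.63°.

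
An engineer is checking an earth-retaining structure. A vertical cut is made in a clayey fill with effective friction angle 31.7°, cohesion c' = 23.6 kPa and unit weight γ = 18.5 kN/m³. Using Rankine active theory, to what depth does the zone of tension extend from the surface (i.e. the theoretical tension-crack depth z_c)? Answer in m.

4.57 m

K_a = tan²(45° − 31.7°/2) = 0.3111; √K_a = 0.5577.
The active pressure is zero where K_a γ z = 2c√K_a, so z_c = 2c/(γ√K_a) = 2×23.6/(18.5×0.5577) = 4.574 m.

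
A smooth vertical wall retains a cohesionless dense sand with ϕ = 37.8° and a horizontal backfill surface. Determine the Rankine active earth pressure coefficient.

0.240

K_a = (1 − sin φ)/(1 + sin φ) = (1 − sin 37.8°)/(1 + sin 37.8°) = 0.2400.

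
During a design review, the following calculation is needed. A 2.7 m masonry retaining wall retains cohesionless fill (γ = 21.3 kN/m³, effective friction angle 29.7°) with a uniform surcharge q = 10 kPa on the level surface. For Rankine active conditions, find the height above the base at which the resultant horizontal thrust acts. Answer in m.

K_a = 0.3374.
Triangular part P₁ = ½K_aγH² = 26.19 at H/3 = 0.9000 m; rectangular part P₂ = K_a q H = 9.109 at H/2 = 1.350 m.
ȳ = (P₁·0.9000 + P₂·1.350)/(P₁+P₂) = 1.016 m.

1.02 m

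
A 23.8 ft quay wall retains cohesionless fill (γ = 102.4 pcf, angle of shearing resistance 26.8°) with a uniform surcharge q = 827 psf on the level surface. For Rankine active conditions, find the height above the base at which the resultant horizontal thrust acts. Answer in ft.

9.54 ft

K_a = 0.3785.
Triangular part P₁ = ½K_aγH² = 10980 at H/3 = 7.933 ft; rectangular part P₂ = K_a q H = 7449 at H/2 = 11.90 ft.
ȳ = (P₁·7.933 + P₂·11.90)/(P₁+P₂) = 9.537 ft.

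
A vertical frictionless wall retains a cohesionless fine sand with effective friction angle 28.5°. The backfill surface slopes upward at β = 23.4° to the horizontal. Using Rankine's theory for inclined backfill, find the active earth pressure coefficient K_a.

0.507

K_a = cos β · (cos β − √(cos²β − cos²φ)) / (cos β + √(cos²β − cos²φ)).
cos β = 0.9178, cos φ = 0.8788, √(cos²β − cos²φ) = 0.2645.
K_a = 0.9178 × (0.9178 − 0.2645)/(0.9178 + 0.2645) = 0.5071.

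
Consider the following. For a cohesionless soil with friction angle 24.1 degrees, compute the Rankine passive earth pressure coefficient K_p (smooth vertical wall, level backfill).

K_p = (1 + sin φ)/(1 − sin φ) = tan²(45° + 24.1°/2) = 2.380.

2.38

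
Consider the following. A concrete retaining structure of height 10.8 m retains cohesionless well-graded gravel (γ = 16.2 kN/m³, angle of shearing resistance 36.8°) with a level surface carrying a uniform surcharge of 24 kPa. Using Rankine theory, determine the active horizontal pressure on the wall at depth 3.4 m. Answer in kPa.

K_a = (1 − sin φ)/(1 + sin φ) = 0.2508.
σ_v = γz + q = 16.2 × 3.4 + 24 = 79.08 kPa.
σ_h = K_a σ_v = 0.2508 × 79.08 = 19.83 kPa.

19.8 kPa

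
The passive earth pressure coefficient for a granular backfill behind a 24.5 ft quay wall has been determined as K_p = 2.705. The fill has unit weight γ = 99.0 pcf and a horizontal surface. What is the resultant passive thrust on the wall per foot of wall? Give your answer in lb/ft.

P = ½ K_p γ H² = 0.5 × 2.705 × 99.0 × 24.5² = 80370 lb/ft.

80400 lb/ft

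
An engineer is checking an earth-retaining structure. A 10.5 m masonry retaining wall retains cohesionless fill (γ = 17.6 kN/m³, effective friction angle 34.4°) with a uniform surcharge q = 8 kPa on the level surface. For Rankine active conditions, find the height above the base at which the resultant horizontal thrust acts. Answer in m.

3.64 m

K_a = 0.2780.
Triangular part P₁ = ½K_aγH² = 269.7 at H/3 = 3.500 m; rectangular part P₂ = K_a q H = 23.35 at H/2 = 5.250 m.
ȳ = (P₁·3.500 + P₂·5.250)/(P₁+P₂) = 3.639 m.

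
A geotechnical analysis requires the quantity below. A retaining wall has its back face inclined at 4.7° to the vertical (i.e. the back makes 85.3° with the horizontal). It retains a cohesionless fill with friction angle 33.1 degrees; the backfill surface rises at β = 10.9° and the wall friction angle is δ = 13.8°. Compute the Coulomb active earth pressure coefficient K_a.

K_a = sin²(α+φ) / [sin²α · sin(α−δ) · (1 + √{sin(φ+δ)sin(φ−β) / (sin(α−δ)sin(α+β))})²].
With α = 85.3°, φ = 33.1°, δ = 13.8°, β = 10.9°: K_a = 0.3459.

0.346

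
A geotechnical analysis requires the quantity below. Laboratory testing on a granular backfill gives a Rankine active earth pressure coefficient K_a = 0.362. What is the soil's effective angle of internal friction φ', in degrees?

27.9°

K_a = tan²(45° − φ/2) ⇒ 45° − φ/2 = arctan(√0.362) = 31.03°.
φ = 2(45° − 31.03°) = 27.93°.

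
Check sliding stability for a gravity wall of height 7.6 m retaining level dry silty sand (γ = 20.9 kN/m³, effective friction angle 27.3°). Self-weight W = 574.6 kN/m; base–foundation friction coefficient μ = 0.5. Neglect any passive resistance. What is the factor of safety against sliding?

1.28

K_a = tan²(45° − 27.3°/2) = 0.3711.
P_a = ½K_aγH² = 0.5×0.3711×20.9×7.6² = 224.0 kN/m, acting at H/3 = 2.533 m above the base.
FS_sliding = μW / P_a = 0.5×574.6 / 224.0 = 1.283.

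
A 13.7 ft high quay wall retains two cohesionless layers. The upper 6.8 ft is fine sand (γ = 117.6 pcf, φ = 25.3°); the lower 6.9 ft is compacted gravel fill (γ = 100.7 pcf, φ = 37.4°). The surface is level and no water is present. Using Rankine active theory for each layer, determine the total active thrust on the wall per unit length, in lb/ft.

K_a1 = tan²(45°−25.3°/2) = 0.4012; K_a2 = tan²(45°−37.4°/2) = 0.2443.
Layer 1: σ at base = K_a1 γ₁ h₁ = 320.8 psf; P₁ = ½×320.8×6.8 = 1091.
Layer 2: σ_v at top = γ₁h₁ = 799.7; σ_h top = K_a2×799.7 = 195.3; σ_h base = K_a2×(799.7+100.7×6.9) = 365.1.
P₂ = ½(195.3+365.1)×6.9 = 1933. Total P_a = 1091+1933 = 3024 lb/ft.

3020 lb/ft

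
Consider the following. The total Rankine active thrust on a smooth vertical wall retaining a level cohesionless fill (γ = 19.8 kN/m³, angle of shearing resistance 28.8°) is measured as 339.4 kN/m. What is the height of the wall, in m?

K_a = 0.3498. P_a = ½ K_a γ H² ⇒ H = √(2P_a/(K_a γ)).
H = √(2×339.4/(0.3498×19.8)) = 9.901 m.

9.90 m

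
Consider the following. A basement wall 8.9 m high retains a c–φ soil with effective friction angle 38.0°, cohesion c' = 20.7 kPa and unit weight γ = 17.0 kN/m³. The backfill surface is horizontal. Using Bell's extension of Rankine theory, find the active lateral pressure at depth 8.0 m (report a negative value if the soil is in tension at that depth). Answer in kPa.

12.2 kPa

K_a = (1 − sin φ)/(1 + sin φ) = 0.2379.
σ_a = K_a γ z − 2c√K_a = 0.2379×17.0×8.0 − 2×20.7×0.4877 = 12.16 kPa.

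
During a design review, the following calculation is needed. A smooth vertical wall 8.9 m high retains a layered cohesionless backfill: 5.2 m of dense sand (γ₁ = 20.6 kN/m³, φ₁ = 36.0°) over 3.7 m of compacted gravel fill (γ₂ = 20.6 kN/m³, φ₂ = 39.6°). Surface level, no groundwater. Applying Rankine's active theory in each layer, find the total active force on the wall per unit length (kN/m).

191 kN/m

K_a1 = tan²(45°−36.0°/2) = 0.2596; K_a2 = tan²(45°−39.6°/2) = 0.2214.
Layer 1: σ at base = K_a1 γ₁ h₁ = 27.81 kPa; P₁ = ½×27.81×5.2 = 72.31.
Layer 2: σ_v at top = γ₁h₁ = 107.1; σ_h top = K_a2×107.1 = 23.72; σ_h base = K_a2×(107.1+20.6×3.7) = 40.60.
P₂ = ½(23.72+40.60)×3.7 = 119.0. Total P_a = 72.31+119.0 = 191.3 kN/m.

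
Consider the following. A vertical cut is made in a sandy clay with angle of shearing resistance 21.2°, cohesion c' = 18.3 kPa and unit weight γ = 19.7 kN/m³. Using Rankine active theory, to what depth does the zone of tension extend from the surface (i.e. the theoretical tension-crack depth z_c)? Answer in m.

2.71 m

K_a = tan²(45° − 21.2°/2) = 0.4688; √K_a = 0.6847.
The active pressure is zero where K_a γ z = 2c√K_a, so z_c = 2c/(γ√K_a) = 2×18.3/(19.7×0.6847) = 2.713 m.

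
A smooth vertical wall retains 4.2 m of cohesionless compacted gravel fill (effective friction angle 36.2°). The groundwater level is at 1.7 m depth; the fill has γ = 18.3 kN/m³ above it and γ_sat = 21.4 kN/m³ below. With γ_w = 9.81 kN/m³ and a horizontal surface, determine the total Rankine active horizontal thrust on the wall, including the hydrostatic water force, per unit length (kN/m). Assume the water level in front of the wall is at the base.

K_a = tan²(45° − φ/2) = 0.2574.
γ' = 21.4 − 9.81 = 11.59 kN/m³. Depth below WT = 2.5 m.
σ'_h at WT = K_a γ d_w = 8.007 kPa; at base = 8.007 + K_a γ' × 2.5 = 15.46 kPa.
P₁ (0–1.7 m) = ½×8.007×1.7 = 6.806. P₂ (1.7–4.2 m) = ½(8.007+15.46)×2.5 = 29.34.
P_w = ½ γ_w h₂² = 0.5×9.81×2.5² = 30.66. Total = 6.806+29.34+30.66 = 66.80 kN/m.

66.8 kN/m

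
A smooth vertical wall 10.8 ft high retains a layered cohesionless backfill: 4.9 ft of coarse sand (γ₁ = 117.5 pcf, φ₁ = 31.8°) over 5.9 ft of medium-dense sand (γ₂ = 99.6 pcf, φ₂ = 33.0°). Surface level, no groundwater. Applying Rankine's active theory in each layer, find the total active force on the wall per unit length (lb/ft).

1950 lb/ft

K_a1 = tan²(45°−31.8°/2) = 0.3098; K_a2 = tan²(45°−33.0°/2) = 0.2948.
Layer 1: σ at base = K_a1 γ₁ h₁ = 178.4 psf; P₁ = ½×178.4×4.9 = 437.0.
Layer 2: σ_v at top = γ₁h₁ = 575.8; σ_h top = K_a2×575.8 = 169.7; σ_h base = K_a2×(575.8+99.6×5.9) = 343.0.
P₂ = ½(169.7+343.0)×5.9 = 1512. Total P_a = 437.0+1512 = 1949 lb/ft.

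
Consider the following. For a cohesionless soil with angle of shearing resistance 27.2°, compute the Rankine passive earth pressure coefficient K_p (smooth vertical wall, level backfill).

2.68

K_p = (1 + sin φ)/(1 − sin φ) = tan²(45° + 27.2°/2) = 2.684.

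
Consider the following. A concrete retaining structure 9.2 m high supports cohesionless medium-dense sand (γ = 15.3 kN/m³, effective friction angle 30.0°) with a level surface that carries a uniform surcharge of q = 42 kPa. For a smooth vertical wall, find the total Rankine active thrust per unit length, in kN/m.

K_a = tan²(45° − φ/2) = 0.3333.
Soil triangle: ½ K_a γ H² = 0.5×0.3333×15.3×9.2² = 215.8 kN/m.
Surcharge rectangle: K_a q H = 0.3333×42×9.2 = 128.8 kN/m.
Total = 215.8 + 128.8 = 344.6 kN/m.

345 kN/m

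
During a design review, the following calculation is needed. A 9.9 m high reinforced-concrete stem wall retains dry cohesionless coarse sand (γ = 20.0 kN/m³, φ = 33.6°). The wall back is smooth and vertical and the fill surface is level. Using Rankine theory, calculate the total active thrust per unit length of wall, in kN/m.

282 kN/m

K_a = tan²(45° − φ/2) = 0.2875.
P_a = ½ K_a γ H² = 0.5 × 0.2875 × 20.0 × 9.9² = 281.8 kN/m.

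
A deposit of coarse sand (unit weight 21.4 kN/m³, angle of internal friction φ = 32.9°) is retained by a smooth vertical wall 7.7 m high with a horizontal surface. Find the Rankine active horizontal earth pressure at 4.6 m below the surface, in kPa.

29.1 kPa

K_a = (1 − sin φ)/(1 + sin φ) = 0.2960.
σ_h = K_a γ z = 0.2960 × 21.4 × 4.6 = 29.14 kPa.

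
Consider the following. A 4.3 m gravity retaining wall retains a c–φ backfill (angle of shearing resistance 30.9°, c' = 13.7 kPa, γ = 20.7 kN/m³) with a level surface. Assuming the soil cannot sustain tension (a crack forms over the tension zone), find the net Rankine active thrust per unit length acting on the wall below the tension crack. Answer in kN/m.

12.8 kN/m

K_a = 0.3214; √K_a = 0.5669.
Tension-crack depth z_c = 2c/(γ√K_a) = 2×13.7/(20.7×0.5669) = 2.335 m.
σ_a at base = K_a γ H − 2c√K_a = 0.3214×20.7×4.3 − 2×13.7×0.5669 = 13.07 kPa.
P_a = ½ × 13.07 × (H − z_c) = 0.5×13.07×1.965 = 12.85 kN/m.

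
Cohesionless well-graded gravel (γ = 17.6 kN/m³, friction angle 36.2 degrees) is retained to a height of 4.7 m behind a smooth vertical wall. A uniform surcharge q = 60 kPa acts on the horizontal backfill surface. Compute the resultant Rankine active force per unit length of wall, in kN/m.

K_a = tan²(45° − φ/2) = 0.2574.
Soil triangle: ½ K_a γ H² = 0.5×0.2574×17.6×4.7² = 50.03 kN/m.
Surcharge rectangle: K_a q H = 0.2574×60×4.7 = 72.58 kN/m.
Total = 50.03 + 72.58 = 122.6 kN/m.

123 kN/m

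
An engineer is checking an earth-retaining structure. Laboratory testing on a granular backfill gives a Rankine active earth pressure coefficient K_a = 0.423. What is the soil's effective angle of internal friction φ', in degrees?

23.9°

K_a = tan²(45° − φ/2) ⇒ 45° − φ/2 = arctan(√0.423) = 33.04°.
φ = 2(45° − 33.04°) = 23.92°.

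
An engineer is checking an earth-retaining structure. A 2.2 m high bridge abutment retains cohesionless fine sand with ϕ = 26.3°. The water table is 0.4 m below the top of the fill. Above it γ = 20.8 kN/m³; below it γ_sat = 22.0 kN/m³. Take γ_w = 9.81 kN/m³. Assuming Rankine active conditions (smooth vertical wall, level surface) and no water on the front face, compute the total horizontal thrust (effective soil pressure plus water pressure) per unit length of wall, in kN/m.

29.9 kN/m

K_a = tan²(45° − φ/2) = 0.3859.
γ' = 22.0 − 9.81 = 12.19 kN/m³. Depth below WT = 1.8 m.
σ'_h at WT = K_a γ d_w = 3.211 kPa; at base = 3.211 + K_a γ' × 1.8 = 11.68 kPa.
P₁ (0–0.4 m) = ½×3.211×0.4 = 0.6422. P₂ (0.4–2.2 m) = ½(3.211+11.68)×1.8 = 13.40.
P_w = ½ γ_w h₂² = 0.5×9.81×1.8² = 15.89. Total = 0.6422+13.40+15.89 = 29.94 kN/m.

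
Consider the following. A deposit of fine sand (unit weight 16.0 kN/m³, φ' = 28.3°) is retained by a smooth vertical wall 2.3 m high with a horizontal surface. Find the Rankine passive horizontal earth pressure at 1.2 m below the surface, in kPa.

53.8 kPa

K_p = (1 + sin φ)/(1 − sin φ) = 2.803.
σ_h = K_p γ z = 2.803 × 16.0 × 1.2 = 53.82 kPa.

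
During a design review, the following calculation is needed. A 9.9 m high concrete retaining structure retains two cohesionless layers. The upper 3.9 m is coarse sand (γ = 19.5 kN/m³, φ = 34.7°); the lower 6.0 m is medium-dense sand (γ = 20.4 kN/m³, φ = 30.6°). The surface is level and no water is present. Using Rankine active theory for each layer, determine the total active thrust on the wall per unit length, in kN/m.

K_a1 = tan²(45°−34.7°/2) = 0.2745; K_a2 = tan²(45°−30.6°/2) = 0.3253.
Layer 1: σ at base = K_a1 γ₁ h₁ = 20.87 kPa; P₁ = ½×20.87×3.9 = 40.70.
Layer 2: σ_v at top = γ₁h₁ = 76.05; σ_h top = K_a2×76.05 = 24.74; σ_h base = K_a2×(76.05+20.4×6.0) = 64.56.
P₂ = ½(24.74+64.56)×6.0 = 267.9. Total P_a = 40.70+267.9 = 308.6 kN/m.

309 kN/m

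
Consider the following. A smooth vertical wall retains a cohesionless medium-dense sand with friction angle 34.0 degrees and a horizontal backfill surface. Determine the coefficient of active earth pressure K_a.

K_a = tan²(45° − φ/2) = tan²(28.00°) = 0.2827.

0.283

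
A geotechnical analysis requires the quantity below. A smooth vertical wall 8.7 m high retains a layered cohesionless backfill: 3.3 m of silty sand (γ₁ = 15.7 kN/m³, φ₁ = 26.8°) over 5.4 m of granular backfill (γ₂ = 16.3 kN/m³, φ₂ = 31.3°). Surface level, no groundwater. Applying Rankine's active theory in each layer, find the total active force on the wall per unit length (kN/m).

K_a1 = tan²(45°−26.8°/2) = 0.3785; K_a2 = tan²(45°−31.3°/2) = 0.3162.
Layer 1: σ at base = K_a1 γ₁ h₁ = 19.61 kPa; P₁ = ½×19.61×3.3 = 32.35.
Layer 2: σ_v at top = γ₁h₁ = 51.81; σ_h top = K_a2×51.81 = 16.38; σ_h base = K_a2×(51.81+16.3×5.4) = 44.22.
P₂ = ½(16.38+44.22)×5.4 = 163.6. Total P_a = 32.35+163.6 = 196.0 kN/m.

196 kN/m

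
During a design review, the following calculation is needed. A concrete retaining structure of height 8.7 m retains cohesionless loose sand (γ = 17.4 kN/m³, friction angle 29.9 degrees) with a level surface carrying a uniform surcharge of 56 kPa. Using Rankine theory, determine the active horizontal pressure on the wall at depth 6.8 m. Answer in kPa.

58.3 kPa

K_a = (1 − sin φ)/(1 + sin φ) = 0.3347.
σ_v = γz + q = 17.4 × 6.8 + 56 = 174.3 kPa.
σ_h = K_a σ_v = 0.3347 × 174.3 = 58.34 kPa.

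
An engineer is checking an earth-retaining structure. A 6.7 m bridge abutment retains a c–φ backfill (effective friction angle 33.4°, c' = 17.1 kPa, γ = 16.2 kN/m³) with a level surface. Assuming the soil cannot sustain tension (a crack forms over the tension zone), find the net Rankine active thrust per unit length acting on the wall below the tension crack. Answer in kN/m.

18.1 kN/m

K_a = 0.2899; √K_a = 0.5384.
Tension-crack depth z_c = 2c/(γ√K_a) = 2×17.1/(16.2×0.5384) = 3.921 m.
σ_a at base = K_a γ H − 2c√K_a = 0.2899×16.2×6.7 − 2×17.1×0.5384 = 13.05 kPa.
P_a = ½ × 13.05 × (H − z_c) = 0.5×13.05×2.779 = 18.14 kN/m.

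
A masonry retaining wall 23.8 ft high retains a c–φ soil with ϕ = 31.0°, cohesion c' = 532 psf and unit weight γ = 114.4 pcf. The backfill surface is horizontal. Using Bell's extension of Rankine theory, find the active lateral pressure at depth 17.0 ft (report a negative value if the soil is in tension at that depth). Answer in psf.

K_a = (1 − sin φ)/(1 + sin φ) = 0.3201.
σ_a = K_a γ z − 2c√K_a = 0.3201×114.4×17.0 − 2×532×0.5658 = 20.55 psf.

20.5 psf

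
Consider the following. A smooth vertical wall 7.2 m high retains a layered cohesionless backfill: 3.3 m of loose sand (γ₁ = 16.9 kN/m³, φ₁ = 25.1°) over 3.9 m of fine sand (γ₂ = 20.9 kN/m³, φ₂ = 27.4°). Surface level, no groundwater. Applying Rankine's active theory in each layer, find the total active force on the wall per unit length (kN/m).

K_a1 = tan²(45°−25.1°/2) = 0.4043; K_a2 = tan²(45°−27.4°/2) = 0.3697.
Layer 1: σ at base = K_a1 γ₁ h₁ = 22.55 kPa; P₁ = ½×22.55×3.3 = 37.20.
Layer 2: σ_v at top = γ₁h₁ = 55.77; σ_h top = K_a2×55.77 = 20.62; σ_h base = K_a2×(55.77+20.9×3.9) = 50.75.
P₂ = ½(20.62+50.75)×3.9 = 139.2. Total P_a = 37.20+139.2 = 176.4 kN/m.

176 kN/m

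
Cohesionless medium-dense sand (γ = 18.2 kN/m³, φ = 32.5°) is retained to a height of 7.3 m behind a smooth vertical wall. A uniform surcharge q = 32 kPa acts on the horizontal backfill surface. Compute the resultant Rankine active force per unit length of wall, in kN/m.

K_a = tan²(45° − φ/2) = 0.3010.
Soil triangle: ½ K_a γ H² = 0.5×0.3010×18.2×7.3² = 146.0 kN/m.
Surcharge rectangle: K_a q H = 0.3010×32×7.3 = 70.31 kN/m.
Total = 146.0 + 70.31 = 216.3 kN/m.

216 kN/m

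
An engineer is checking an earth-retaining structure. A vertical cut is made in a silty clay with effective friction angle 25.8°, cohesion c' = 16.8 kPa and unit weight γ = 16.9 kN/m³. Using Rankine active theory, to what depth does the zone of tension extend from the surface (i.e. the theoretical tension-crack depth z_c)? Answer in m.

3.17 m

K_a = tan²(45° − 25.8°/2) = 0.3935; √K_a = 0.6273.
The active pressure is zero where K_a γ z = 2c√K_a, so z_c = 2c/(γ√K_a) = 2×16.8/(16.9×0.6273) = 3.169 m.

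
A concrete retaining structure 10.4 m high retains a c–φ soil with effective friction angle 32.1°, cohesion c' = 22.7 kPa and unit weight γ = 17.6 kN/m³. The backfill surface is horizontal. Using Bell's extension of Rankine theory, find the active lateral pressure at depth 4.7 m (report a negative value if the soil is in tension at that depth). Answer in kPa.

K_a = (1 − sin φ)/(1 + sin φ) = 0.3060.
σ_a = K_a γ z − 2c√K_a = 0.3060×17.6×4.7 − 2×22.7×0.5532 = 0.1981 kPa.

0.198 kPa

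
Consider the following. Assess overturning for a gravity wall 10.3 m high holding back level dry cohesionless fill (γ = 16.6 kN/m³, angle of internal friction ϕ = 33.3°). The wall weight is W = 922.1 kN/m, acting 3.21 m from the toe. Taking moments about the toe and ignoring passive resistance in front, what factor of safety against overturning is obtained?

K_a = tan²(45° − 33.3°/2) = 0.2911.
P_a = ½K_aγH² = 0.5×0.2911×16.6×10.3² = 256.4 kN/m, acting at H/3 = 3.433 m above the base.
Overturning moment M_o = P_a × H/3 = 256.4 × 3.433 = 880.2.
Resisting moment M_r = W × 3.21 = 922.1 × 3.21 = 2960.
FS_overturning = M_r/M_o = 2960/880.2 = 3.363.

3.36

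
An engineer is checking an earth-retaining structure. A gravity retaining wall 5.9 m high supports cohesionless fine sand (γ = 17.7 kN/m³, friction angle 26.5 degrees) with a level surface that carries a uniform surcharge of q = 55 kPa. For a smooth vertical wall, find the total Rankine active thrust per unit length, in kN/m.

242 kN/m

K_a = tan²(45° − φ/2) = 0.3829.
Soil triangle: ½ K_a γ H² = 0.5×0.3829×17.7×5.9² = 118.0 kN/m.
Surcharge rectangle: K_a q H = 0.3829×55×5.9 = 124.3 kN/m.
Total = 118.0 + 124.3 = 242.2 kN/m.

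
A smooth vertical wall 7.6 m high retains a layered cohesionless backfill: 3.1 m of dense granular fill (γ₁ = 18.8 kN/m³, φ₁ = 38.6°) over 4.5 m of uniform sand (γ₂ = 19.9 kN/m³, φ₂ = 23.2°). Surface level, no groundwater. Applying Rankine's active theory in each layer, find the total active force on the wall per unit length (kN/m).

K_a1 = tan²(45°−38.6°/2) = 0.2316; K_a2 = tan²(45°−23.2°/2) = 0.4348.
Layer 1: σ at base = K_a1 γ₁ h₁ = 13.50 kPa; P₁ = ½×13.50×3.1 = 20.92.
Layer 2: σ_v at top = γ₁h₁ = 58.28; σ_h top = K_a2×58.28 = 25.34; σ_h base = K_a2×(58.28+19.9×4.5) = 64.27.
P₂ = ½(25.34+64.27)×4.5 = 201.6. Total P_a = 20.92+201.6 = 222.6 kN/m.

223 kN/m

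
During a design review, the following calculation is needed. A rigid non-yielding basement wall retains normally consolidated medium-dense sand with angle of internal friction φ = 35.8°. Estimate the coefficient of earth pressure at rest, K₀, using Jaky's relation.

K₀ = 1 − sin φ' = 1 − sin 35.8° = 0.4150.

0.415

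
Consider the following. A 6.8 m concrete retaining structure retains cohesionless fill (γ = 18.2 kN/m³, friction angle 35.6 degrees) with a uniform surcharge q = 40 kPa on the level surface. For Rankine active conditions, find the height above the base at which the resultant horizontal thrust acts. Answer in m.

K_a = 0.2641.
Triangular part P₁ = ½K_aγH² = 111.1 at H/3 = 2.267 m; rectangular part P₂ = K_a q H = 71.84 at H/2 = 3.400 m.
ȳ = (P₁·2.267 + P₂·3.400)/(P₁+P₂) = 2.712 m.

2.71 m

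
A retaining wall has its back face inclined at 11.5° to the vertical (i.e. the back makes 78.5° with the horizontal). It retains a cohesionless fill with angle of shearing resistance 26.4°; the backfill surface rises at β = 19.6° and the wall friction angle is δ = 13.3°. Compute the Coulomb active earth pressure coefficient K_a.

K_a = sin²(α+φ) / [sin²α · sin(α−δ) · (1 + √{sin(φ+δ)sin(φ−β) / (sin(α−δ)sin(α+β))})²].
With α = 78.5°, φ = 26.4°, δ = 13.3°, β = 19.6°: K_a = 0.6437.

0.644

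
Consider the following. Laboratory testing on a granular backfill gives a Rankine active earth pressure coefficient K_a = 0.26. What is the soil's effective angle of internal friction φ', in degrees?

K_a = tan²(45° − φ/2) ⇒ 45° − φ/2 = arctan(√0.26) = 27.02°.
φ = 2(45° − 27.02°) = 35.97°.

36.0°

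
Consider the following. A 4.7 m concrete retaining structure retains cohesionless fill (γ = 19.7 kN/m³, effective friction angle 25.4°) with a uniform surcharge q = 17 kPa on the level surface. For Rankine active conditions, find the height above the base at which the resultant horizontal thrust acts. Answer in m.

K_a = 0.3996.
Triangular part P₁ = ½K_aγH² = 86.96 at H/3 = 1.567 m; rectangular part P₂ = K_a q H = 31.93 at H/2 = 2.350 m.
ȳ = (P₁·1.567 + P₂·2.350)/(P₁+P₂) = 1.777 m.

1.78 m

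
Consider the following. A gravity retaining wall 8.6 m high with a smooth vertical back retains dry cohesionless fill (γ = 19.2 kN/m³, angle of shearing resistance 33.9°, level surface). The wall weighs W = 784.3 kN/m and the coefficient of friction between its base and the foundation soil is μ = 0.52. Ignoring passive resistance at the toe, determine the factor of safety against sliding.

2.02

K_a = tan²(45° − 33.9°/2) = 0.2839.
P_a = ½K_aγH² = 0.5×0.2839×19.2×8.6² = 201.6 kN/m, acting at H/3 = 2.867 m above the base.
FS_sliding = μW / P_a = 0.52×784.3 / 201.6 = 2.023.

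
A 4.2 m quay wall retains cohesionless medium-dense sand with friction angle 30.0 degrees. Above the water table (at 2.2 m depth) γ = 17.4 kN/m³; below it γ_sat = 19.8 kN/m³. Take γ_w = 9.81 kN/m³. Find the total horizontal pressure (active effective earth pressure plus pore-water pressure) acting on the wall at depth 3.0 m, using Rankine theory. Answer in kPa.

K_a = (1 − sin φ)/(1 + sin φ) = 0.3333.
γ' = 19.8 − 9.81 = 9.990 kN/m³.
Effective vertical stress at 3.0 m: σ'_v = 17.4×2.2 + 9.990×0.800 = 46.27 kPa.
σ'_h = K_a σ'_v = 0.3333 × 46.27 = 15.42 kPa; u = γ_w × 0.800 = 7.848 kPa.
Total σ_h = 15.42 + 7.848 = 23.27 kPa.

23.3 kPa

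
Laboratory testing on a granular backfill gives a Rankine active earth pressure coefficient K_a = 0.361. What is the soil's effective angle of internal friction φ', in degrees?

K_a = tan²(45° − φ/2) ⇒ 45° − φ/2 = arctan(√0.361) = 31.00°.
φ = 2(45° − 31.00°) = 28.00°.

28.0°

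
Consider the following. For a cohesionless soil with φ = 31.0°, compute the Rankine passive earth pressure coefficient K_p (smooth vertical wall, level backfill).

3.12

K_p = (1 + sin φ)/(1 − sin φ) = tan²(45° + 31.0°/2) = 3.124.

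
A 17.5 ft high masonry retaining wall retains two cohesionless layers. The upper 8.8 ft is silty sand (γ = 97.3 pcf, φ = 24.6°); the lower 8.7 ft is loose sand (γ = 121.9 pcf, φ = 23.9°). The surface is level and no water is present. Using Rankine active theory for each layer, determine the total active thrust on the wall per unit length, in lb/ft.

K_a1 = tan²(45°−24.6°/2) = 0.4121; K_a2 = tan²(45°−23.9°/2) = 0.4233.
Layer 1: σ at base = K_a1 γ₁ h₁ = 352.9 psf; P₁ = ½×352.9×8.8 = 1553.
Layer 2: σ_v at top = γ₁h₁ = 856.2; σ_h top = K_a2×856.2 = 362.5; σ_h base = K_a2×(856.2+121.9×8.7) = 811.5.
P₂ = ½(362.5+811.5)×8.7 = 5107. Total P_a = 1553+5107 = 6659 lb/ft.

6660 lb/ft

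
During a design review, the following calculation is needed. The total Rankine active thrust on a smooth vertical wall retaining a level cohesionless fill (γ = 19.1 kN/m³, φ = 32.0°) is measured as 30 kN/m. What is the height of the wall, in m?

K_a = 0.3073. P_a = ½ K_a γ H² ⇒ H = √(2P_a/(K_a γ)).
H = √(2×30/(0.3073×19.1)) = 3.197 m.

3.20 m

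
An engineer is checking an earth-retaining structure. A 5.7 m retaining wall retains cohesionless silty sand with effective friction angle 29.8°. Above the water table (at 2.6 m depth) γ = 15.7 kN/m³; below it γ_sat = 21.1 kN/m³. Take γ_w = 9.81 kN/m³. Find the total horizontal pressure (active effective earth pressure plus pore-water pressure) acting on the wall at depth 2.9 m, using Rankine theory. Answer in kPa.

K_a = (1 − sin φ)/(1 + sin φ) = 0.3360.
γ' = 21.1 − 9.81 = 11.29 kN/m³.
Effective vertical stress at 2.9 m: σ'_v = 15.7×2.6 + 11.29×0.300 = 44.21 kPa.
σ'_h = K_a σ'_v = 0.3360 × 44.21 = 14.85 kPa; u = γ_w × 0.300 = 2.943 kPa.
Total σ_h = 14.85 + 2.943 = 17.80 kPa.

17.8 kPa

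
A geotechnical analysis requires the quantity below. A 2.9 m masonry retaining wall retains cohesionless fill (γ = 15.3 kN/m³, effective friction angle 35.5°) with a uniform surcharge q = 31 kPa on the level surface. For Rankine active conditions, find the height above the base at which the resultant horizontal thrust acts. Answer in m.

K_a = 0.2653.
Triangular part P₁ = ½K_aγH² = 17.07 at H/3 = 0.9667 m; rectangular part P₂ = K_a q H = 23.85 at H/2 = 1.450 m.
ȳ = (P₁·0.9667 + P₂·1.450)/(P₁+P₂) = 1.248 m.

1.25 m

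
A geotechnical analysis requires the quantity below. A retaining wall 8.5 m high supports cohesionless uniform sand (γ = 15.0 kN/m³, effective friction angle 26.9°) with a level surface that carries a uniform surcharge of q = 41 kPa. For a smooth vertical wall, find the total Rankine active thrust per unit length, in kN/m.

K_a = tan²(45° − φ/2) = 0.3770.
Soil triangle: ½ K_a γ H² = 0.5×0.3770×15.0×8.5² = 204.3 kN/m.
Surcharge rectangle: K_a q H = 0.3770×41×8.5 = 131.4 kN/m.
Total = 204.3 + 131.4 = 335.7 kN/m.

336 kN/m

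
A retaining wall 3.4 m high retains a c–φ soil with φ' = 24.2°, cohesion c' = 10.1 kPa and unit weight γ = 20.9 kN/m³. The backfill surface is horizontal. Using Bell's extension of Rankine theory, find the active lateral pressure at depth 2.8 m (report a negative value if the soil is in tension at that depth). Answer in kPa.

11.4 kPa

K_a = (1 − sin φ)/(1 + sin φ) = 0.4185.
σ_a = K_a γ z − 2c√K_a = 0.4185×20.9×2.8 − 2×10.1×0.6469 = 11.42 kPa.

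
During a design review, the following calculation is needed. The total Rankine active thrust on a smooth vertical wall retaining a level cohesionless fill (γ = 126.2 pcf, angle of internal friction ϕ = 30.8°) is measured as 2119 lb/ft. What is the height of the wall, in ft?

10.2 ft

K_a = 0.3227. P_a = ½ K_a γ H² ⇒ H = √(2P_a/(K_a γ)).
H = √(2×2119/(0.3227×126.2)) = 10.20 ft.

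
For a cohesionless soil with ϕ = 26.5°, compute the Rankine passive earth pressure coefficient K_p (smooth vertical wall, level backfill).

2.61

K_p = (1 + sin φ)/(1 − sin φ) = tan²(45° + 26.5°/2) = 2.611.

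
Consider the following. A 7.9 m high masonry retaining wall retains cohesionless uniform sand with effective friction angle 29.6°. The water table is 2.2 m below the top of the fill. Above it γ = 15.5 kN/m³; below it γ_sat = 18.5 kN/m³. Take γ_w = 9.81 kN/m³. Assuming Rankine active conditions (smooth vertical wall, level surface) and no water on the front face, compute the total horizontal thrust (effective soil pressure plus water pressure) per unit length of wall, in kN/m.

K_a = tan²(45° − φ/2) = 0.3387.
γ' = 18.5 − 9.81 = 8.690 kN/m³. Depth below WT = 5.7 m.
σ'_h at WT = K_a γ d_w = 11.55 kPa; at base = 11.55 + K_a γ' × 5.7 = 28.33 kPa.
P₁ (0–2.2 m) = ½×11.55×2.2 = 12.71. P₂ (2.2–7.9 m) = ½(11.55+28.33)×5.7 = 113.7.
P_w = ½ γ_w h₂² = 0.5×9.81×5.7² = 159.4. Total = 12.71+113.7+159.4 = 285.7 kN/m.

286 kN/m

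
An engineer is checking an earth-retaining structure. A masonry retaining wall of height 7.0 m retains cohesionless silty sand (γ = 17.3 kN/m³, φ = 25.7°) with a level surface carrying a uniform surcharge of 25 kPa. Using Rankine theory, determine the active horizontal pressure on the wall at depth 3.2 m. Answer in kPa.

31.7 kPa

K_a = (1 − sin φ)/(1 + sin φ) = 0.3950.
σ_v = γz + q = 17.3 × 3.2 + 25 = 80.36 kPa.
σ_h = K_a σ_v = 0.3950 × 80.36 = 31.74 kPa.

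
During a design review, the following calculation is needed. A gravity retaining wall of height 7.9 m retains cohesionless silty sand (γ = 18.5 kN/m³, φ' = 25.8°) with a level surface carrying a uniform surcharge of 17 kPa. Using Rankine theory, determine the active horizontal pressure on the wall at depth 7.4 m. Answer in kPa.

K_a = (1 − sin φ)/(1 + sin φ) = 0.3935.
σ_v = γz + q = 18.5 × 7.4 + 17 = 153.9 kPa.
σ_h = K_a σ_v = 0.3935 × 153.9 = 60.56 kPa.

60.6 kPa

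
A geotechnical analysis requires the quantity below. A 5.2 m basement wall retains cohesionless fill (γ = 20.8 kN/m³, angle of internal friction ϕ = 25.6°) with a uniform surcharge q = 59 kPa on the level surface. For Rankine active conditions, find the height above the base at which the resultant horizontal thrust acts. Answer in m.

2.19 m

K_a = 0.3966.
Triangular part P₁ = ½K_aγH² = 111.5 at H/3 = 1.733 m; rectangular part P₂ = K_a q H = 121.7 at H/2 = 2.600 m.
ȳ = (P₁·1.733 + P₂·2.600)/(P₁+P₂) = 2.186 m.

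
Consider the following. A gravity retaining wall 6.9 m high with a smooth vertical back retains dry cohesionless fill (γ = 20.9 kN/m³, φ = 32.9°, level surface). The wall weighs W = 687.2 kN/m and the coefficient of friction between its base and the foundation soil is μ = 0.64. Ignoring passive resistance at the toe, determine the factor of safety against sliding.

2.99

K_a = tan²(45° − 32.9°/2) = 0.2960.
P_a = ½K_aγH² = 0.5×0.2960×20.9×6.9² = 147.3 kN/m, acting at H/3 = 2.300 m above the base.
FS_sliding = μW / P_a = 0.64×687.2 / 147.3 = 2.986.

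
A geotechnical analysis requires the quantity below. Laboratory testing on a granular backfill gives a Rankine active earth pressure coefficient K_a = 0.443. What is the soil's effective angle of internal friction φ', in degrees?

K_a = tan²(45° − φ/2) ⇒ 45° − φ/2 = arctan(√0.443) = 33.65°.
φ = 2(45° − 33.65°) = 22.71°.

22.7°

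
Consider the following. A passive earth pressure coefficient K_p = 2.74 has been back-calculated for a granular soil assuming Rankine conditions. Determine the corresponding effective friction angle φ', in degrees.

27.7°

K_p = (1+sin φ)/(1−sin φ) ⇒ sin φ = (K_p − 1)/(K_p + 1) = 0.4652.
φ = arcsin(0.4652) = 27.73°.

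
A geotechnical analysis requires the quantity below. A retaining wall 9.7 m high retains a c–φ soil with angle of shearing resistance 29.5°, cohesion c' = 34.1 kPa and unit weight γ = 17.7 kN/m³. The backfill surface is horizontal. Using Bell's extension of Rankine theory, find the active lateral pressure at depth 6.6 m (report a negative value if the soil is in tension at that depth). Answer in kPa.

K_a = (1 − sin φ)/(1 + sin φ) = 0.3401.
σ_a = K_a γ z − 2c√K_a = 0.3401×17.7×6.6 − 2×34.1×0.5832 = -0.04233 kPa.

-0.0423 kPa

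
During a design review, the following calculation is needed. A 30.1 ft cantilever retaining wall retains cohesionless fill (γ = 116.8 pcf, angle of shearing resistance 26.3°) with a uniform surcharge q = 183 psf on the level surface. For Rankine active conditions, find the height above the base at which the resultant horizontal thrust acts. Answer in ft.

10.5 ft

K_a = 0.3859.
Triangular part P₁ = ½K_aγH² = 20420 at H/3 = 10.03 ft; rectangular part P₂ = K_a q H = 2126 at H/2 = 15.05 ft.
ȳ = (P₁·10.03 + P₂·15.05)/(P₁+P₂) = 10.51 ft.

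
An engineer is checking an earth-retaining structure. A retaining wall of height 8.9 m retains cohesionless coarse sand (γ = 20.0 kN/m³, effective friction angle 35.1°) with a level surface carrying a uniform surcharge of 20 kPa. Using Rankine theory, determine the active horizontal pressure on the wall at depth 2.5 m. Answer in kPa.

K_a = (1 − sin φ)/(1 + sin φ) = 0.2698.
σ_v = γz + q = 20.0 × 2.5 + 20 = 70.00 kPa.
σ_h = K_a σ_v = 0.2698 × 70.00 = 18.89 kPa.

18.9 kPa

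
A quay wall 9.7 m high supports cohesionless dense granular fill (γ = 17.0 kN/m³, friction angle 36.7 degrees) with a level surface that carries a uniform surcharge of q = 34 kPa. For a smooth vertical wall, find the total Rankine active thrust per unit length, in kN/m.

284 kN/m

K_a = tan²(45° − φ/2) = 0.2519.
Soil triangle: ½ K_a γ H² = 0.5×0.2519×17.0×9.7² = 201.4 kN/m.
Surcharge rectangle: K_a q H = 0.2519×34×9.7 = 83.06 kN/m.
Total = 201.4 + 83.06 = 284.5 kN/m.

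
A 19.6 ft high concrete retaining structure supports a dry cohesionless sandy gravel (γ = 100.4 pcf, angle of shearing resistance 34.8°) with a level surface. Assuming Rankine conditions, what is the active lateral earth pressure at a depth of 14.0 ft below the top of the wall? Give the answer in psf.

384 psf

K_a = (1 − sin φ)/(1 + sin φ) = 0.2733.
σ_h = K_a γ z = 0.2733 × 100.4 × 14.0 = 384.2 psf.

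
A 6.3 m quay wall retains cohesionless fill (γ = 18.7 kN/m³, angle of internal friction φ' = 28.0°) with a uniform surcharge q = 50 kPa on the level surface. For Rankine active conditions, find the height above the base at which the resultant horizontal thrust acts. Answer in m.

K_a = 0.3610.
Triangular part P₁ = ½K_aγH² = 134.0 at H/3 = 2.100 m; rectangular part P₂ = K_a q H = 113.7 at H/2 = 3.150 m.
ȳ = (P₁·2.100 + P₂·3.150)/(P₁+P₂) = 2.582 m.

2.58 m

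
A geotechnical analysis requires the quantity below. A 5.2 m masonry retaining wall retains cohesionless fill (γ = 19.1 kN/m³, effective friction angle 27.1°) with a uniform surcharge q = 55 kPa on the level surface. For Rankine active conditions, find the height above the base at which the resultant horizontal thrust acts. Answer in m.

2.19 m

K_a = 0.3741.
Triangular part P₁ = ½K_aγH² = 96.59 at H/3 = 1.733 m; rectangular part P₂ = K_a q H = 107.0 at H/2 = 2.600 m.
ȳ = (P₁·1.733 + P₂·2.600)/(P₁+P₂) = 2.189 m.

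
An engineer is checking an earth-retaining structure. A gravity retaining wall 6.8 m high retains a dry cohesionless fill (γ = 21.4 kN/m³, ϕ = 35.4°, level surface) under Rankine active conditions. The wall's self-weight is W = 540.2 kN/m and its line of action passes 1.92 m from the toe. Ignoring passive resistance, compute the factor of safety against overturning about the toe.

3.47

K_a = tan²(45° − 35.4°/2) = 0.2664.
P_a = ½K_aγH² = 0.5×0.2664×21.4×6.8² = 131.8 kN/m, acting at H/3 = 2.267 m above the base.
Overturning moment M_o = P_a × H/3 = 131.8 × 2.267 = 298.8.
Resisting moment M_r = W × 1.92 = 540.2 × 1.92 = 1037.
FS_overturning = M_r/M_o = 1037/298.8 = 3.472.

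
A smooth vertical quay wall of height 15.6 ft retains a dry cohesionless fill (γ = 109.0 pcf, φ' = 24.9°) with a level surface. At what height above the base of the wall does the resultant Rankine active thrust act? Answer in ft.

K_a = 0.4074.
The pressure distribution is triangular, so the resultant acts at H/3 above the base = 15.6/3 = 5.200 ft.

5.20 ft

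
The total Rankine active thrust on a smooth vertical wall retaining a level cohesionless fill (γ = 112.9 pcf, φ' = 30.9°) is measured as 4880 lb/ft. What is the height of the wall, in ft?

16.4 ft

K_a = 0.3214. P_a = ½ K_a γ H² ⇒ H = √(2P_a/(K_a γ)).
H = √(2×4880/(0.3214×112.9)) = 16.40 ft.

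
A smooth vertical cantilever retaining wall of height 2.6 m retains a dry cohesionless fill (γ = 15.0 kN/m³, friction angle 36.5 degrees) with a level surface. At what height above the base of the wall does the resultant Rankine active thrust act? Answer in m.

K_a = 0.2541.
The pressure distribution is triangular, so the resultant acts at H/3 above the base = 2.6/3 = 0.8667 m.

0.867 m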